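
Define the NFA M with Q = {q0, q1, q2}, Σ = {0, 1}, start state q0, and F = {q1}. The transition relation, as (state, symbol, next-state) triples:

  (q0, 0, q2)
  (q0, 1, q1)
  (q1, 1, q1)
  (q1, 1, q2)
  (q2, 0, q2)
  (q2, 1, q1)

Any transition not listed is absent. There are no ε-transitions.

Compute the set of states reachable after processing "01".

{q1}

Start in {q0}.
Read '0': q0→{q2}; now {q2}.
Read '1': q2→{q1}; now {q1}.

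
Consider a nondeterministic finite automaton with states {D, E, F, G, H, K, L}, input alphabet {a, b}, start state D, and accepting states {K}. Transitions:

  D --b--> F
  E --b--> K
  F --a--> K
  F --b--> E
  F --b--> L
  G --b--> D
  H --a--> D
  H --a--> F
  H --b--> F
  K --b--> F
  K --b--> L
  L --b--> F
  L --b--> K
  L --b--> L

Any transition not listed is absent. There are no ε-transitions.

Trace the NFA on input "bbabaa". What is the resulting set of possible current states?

∅

Start in {D}.
Read 'b': {D} → {F}.
Read 'b': {F} → {E, L}.
Read 'a': {E, L} → ∅.
The set is empty and remains empty for the remaining 3 symbols.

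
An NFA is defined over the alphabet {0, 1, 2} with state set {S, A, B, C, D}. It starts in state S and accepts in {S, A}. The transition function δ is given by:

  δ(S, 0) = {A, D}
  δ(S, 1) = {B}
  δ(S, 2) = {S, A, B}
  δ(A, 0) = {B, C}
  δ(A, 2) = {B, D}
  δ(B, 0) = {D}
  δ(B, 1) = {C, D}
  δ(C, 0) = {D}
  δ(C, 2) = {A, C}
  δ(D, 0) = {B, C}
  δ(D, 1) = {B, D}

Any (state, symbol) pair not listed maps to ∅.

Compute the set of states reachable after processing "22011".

{B, C, D}

Start in {S}.
Read '2': S→{S, A, B}; now {S, A, B}.
Read '2': S→{S, A, B}, A→{B, D}, B→∅; now {S, A, B, D}.
Read '0': S→{A, D}, A→{B, C}, B→{D}, D→{B, C}; now {A, B, C, D}.
Read '1': A→∅, B→{C, D}, C→∅, D→{B, D}; now {B, C, D}.
Read '1': B→{C, D}, C→∅, D→{B, D}; now {B, C, D}.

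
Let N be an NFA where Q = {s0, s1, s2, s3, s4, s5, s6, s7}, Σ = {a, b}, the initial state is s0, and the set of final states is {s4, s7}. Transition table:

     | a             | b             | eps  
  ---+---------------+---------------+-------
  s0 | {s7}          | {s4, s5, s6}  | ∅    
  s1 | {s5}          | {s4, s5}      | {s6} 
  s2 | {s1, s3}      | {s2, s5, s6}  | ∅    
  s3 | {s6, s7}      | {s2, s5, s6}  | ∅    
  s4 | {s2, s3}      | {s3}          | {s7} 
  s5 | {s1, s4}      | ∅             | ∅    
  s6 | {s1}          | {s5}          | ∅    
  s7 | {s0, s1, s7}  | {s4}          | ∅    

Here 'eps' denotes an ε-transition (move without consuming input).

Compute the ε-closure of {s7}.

Begin with {s7}.
No ε-moves leave this set, so the closure equals the set itself.

{s7}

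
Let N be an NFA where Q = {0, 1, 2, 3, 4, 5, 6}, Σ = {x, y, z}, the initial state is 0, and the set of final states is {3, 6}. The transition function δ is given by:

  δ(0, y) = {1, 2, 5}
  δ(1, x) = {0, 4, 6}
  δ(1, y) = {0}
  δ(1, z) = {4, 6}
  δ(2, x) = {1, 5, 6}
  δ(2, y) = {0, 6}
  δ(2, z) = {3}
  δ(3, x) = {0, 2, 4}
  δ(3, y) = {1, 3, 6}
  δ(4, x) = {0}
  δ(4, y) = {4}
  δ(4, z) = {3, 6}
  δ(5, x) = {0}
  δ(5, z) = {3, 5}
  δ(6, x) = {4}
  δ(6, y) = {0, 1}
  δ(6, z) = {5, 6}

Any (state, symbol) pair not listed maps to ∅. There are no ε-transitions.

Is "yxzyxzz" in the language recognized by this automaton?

Yes

Start in {0}.
Read 'y': 0→{1, 2, 5}; now {1, 2, 5}.
Read 'x': 1→{0, 4, 6}, 2→{1, 5, 6}, 5→{0}; now {0, 1, 4, 5, 6}.
Read 'z': 0→∅, 1→{4, 6}, 4→{3, 6}, 5→{3, 5}, 6→{5, 6}; now {3, 4, 5, 6}.
Read 'y': 3→{1, 3, 6}, 4→{4}, 5→∅, 6→{0, 1}; now {0, 1, 3, 4, 6}.
Read 'x': 0→∅, 1→{0, 4, 6}, 3→{0, 2, 4}, 4→{0}, 6→{4}; now {0, 2, 4, 6}.
Read 'z': 0→∅, 2→{3}, 4→{3, 6}, 6→{5, 6}; now {3, 5, 6}.
Read 'z': 3→∅, 5→{3, 5}, 6→{5, 6}; now {3, 5, 6}.
The final set {3, 5, 6} contains the accepting states 3, 6.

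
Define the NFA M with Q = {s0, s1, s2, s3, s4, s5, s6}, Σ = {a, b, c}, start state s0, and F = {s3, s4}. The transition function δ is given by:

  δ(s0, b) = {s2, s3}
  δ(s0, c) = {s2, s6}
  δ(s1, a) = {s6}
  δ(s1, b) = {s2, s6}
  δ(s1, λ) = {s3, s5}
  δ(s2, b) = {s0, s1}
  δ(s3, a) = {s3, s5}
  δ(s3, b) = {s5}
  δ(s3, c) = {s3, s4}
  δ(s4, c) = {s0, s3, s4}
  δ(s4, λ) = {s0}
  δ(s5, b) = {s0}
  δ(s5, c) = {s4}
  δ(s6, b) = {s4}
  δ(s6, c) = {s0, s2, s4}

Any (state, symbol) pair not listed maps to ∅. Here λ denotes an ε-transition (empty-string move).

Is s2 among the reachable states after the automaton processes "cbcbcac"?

No

Start in {s0}.
Read 'c': s0→{s2, s6}; now {s2, s6}.
Read 'b': s2→{s0, s1}, s6→{s4}; union {s0, s1, s4}; ε-closure = {s0, s1, s3, s4, s5}.
Read 'c': s0→{s2, s6}, s1→∅, s3→{s3, s4}, s4→{s0, s3, s4}, s5→{s4}; now {s0, s2, s3, s4, s6}.
Read 'b': s0→{s2, s3}, s2→{s0, s1}, s3→{s5}, s4→∅, s6→{s4}; now {s0, s1, s2, s3, s4, s5}.
Read 'c': s0→{s2, s6}, s1→∅, s2→∅, s3→{s3, s4}, s4→{s0, s3, s4}, s5→{s4}; now {s0, s2, s3, s4, s6}.
Read 'a': s0→∅, s2→∅, s3→{s3, s5}, s4→∅, s6→∅; now {s3, s5}.
Read 'c': s3→{s3, s4}, s5→{s4}; union {s3, s4}; ε-closure = {s0, s3, s4}.
State s2 is not in {s0, s3, s4}.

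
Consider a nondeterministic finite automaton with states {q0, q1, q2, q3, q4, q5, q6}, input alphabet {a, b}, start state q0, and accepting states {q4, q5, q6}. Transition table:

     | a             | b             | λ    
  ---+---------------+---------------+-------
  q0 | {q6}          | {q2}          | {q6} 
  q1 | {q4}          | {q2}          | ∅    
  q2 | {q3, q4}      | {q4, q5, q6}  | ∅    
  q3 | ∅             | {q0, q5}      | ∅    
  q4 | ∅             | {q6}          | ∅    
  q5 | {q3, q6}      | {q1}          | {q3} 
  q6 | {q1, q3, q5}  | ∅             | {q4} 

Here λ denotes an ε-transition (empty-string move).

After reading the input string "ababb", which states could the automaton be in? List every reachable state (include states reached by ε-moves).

Start: ε-closure({q0}) = {q0, q4, q6}.
Read 'a': {q0, q4, q6} → {q1, q3, q4, q5, q6}.
Read 'b': {q1, q3, q4, q5, q6} → {q0, q1, q2, q3, q4, q5, q6}.
Read 'a': {q0, q1, q2, q3, q4, q5, q6} → {q1, q3, q4, q5, q6}.
Read 'b': {q1, q3, q4, q5, q6} → {q0, q1, q2, q3, q4, q5, q6}.
Read 'b': {q0, q1, q2, q3, q4, q5, q6} → {q0, q1, q2, q3, q4, q5, q6}.

{q0, q1, q2, q3, q4, q5, q6}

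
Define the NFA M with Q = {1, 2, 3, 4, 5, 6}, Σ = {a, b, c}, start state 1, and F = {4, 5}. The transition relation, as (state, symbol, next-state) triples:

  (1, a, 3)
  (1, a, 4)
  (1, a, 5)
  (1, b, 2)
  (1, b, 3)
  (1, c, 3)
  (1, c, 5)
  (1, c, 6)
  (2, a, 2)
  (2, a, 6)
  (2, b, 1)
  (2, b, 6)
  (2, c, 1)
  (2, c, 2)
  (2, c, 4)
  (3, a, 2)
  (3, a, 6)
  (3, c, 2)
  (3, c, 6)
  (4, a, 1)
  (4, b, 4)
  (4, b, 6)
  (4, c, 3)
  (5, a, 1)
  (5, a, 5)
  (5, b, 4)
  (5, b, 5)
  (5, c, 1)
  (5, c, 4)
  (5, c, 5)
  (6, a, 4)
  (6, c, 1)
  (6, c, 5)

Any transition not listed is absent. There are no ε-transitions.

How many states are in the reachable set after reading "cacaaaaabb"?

6

Start in {1}.
Read 'c': {1} → {3, 5, 6}.
Read 'a': {3, 5, 6} → {1, 2, 4, 5, 6}.
Read 'c': {1, 2, 4, 5, 6} → {1, 2, 3, 4, 5, 6}.
Read 'a': {1, 2, 3, 4, 5, 6} → {1, 2, 3, 4, 5, 6}.
Read 'a': {1, 2, 3, 4, 5, 6} → {1, 2, 3, 4, 5, 6}.
Read 'a': {1, 2, 3, 4, 5, 6} → {1, 2, 3, 4, 5, 6}.
Read 'a': {1, 2, 3, 4, 5, 6} → {1, 2, 3, 4, 5, 6}.
Read 'a': {1, 2, 3, 4, 5, 6} → {1, 2, 3, 4, 5, 6}.
Read 'b': {1, 2, 3, 4, 5, 6} → {1, 2, 3, 4, 5, 6}.
Read 'b': {1, 2, 3, 4, 5, 6} → {1, 2, 3, 4, 5, 6}.
That set has 6 states.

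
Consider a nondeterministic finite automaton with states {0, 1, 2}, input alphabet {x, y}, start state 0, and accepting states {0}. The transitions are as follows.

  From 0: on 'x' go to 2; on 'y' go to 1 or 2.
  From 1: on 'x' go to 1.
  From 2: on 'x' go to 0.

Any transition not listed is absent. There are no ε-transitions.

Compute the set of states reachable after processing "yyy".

Start in {0}.
Read 'y': 0→{1, 2}; now {1, 2}.
Read 'y': 1→∅, 2→∅; now ∅.
The set is empty and remains empty for the remaining 1 symbol.

∅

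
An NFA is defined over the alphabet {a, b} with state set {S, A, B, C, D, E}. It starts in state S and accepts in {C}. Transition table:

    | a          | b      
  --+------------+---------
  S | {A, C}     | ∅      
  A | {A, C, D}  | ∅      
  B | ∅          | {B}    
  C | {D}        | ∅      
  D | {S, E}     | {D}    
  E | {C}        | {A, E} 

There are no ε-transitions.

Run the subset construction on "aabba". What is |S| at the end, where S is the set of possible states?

Start in {S}.
Read 'a': S→{A, C}; now {A, C}.
Read 'a': A→{A, C, D}, C→{D}; now {A, C, D}.
Read 'b': A→∅, C→∅, D→{D}; now {D}.
Read 'b': D→{D}; now {D}.
Read 'a': D→{S, E}; now {S, E}.
That set has 2 states.

2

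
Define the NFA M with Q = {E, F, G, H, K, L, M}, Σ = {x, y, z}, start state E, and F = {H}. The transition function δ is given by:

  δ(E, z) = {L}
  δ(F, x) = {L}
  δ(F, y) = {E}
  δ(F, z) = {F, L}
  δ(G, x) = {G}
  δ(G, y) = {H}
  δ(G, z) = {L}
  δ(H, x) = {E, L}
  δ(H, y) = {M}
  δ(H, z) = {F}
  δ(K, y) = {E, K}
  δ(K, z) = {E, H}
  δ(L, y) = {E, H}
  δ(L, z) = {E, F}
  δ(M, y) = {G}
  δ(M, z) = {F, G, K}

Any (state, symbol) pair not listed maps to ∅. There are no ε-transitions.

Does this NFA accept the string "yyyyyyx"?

No

Start in {E}.
Read 'y': {E} → ∅.
The set is empty and remains empty for the remaining 6 symbols.
The final set ∅ contains no accepting state.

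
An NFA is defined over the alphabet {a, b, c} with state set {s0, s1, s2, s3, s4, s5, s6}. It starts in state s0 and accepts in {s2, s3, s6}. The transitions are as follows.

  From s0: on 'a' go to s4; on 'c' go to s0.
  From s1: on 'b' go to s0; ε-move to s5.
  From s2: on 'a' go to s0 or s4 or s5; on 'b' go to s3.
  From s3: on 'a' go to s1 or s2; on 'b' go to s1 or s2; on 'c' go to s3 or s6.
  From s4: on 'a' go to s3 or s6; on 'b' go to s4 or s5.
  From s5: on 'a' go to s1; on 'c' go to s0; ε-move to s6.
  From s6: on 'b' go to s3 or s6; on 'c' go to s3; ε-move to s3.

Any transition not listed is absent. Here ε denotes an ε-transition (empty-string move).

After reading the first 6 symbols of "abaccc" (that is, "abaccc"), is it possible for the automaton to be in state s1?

Start in {s0}.
Read 'a': {s0} → {s4}.
Read 'b': {s4} → {s3, s4, s5, s6}.
Read 'a': {s3, s4, s5, s6} → {s1, s2, s3, s5, s6}.
Read 'c': {s1, s2, s3, s5, s6} → {s0, s3, s6}.
Read 'c': {s0, s3, s6} → {s0, s3, s6}.
Read 'c': {s0, s3, s6} → {s0, s3, s6}.
State s1 is not in {s0, s3, s6}.

No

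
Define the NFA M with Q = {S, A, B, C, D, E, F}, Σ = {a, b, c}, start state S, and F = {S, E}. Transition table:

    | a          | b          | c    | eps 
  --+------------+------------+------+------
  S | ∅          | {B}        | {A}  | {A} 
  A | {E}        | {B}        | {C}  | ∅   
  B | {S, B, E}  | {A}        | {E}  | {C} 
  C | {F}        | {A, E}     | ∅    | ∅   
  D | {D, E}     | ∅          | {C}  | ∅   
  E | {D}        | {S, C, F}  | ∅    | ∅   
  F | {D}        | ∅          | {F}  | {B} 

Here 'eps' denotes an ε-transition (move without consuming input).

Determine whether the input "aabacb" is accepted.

No

Start: ε-closure({S}) = {S, A}.
Read 'a': S→∅, A→{E}; now {E}.
Read 'a': E→{D}; now {D}.
Read 'b': D→∅; now ∅.
The set is empty and remains empty for the remaining 3 symbols.
The final set ∅ contains no accepting state.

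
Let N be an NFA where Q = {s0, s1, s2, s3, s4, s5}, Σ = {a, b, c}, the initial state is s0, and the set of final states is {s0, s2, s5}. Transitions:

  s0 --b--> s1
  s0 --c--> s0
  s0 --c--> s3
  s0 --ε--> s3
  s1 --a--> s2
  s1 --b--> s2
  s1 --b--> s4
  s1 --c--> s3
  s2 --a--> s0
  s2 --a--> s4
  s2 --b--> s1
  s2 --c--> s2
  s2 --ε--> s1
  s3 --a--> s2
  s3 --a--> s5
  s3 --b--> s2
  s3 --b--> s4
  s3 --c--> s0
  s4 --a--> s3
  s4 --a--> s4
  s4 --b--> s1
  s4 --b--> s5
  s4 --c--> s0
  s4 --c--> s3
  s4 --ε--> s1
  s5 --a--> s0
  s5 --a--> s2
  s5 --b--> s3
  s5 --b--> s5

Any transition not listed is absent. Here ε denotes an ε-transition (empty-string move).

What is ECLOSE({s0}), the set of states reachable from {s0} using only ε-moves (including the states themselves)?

{s0, s3}

Begin with {s0}.
ε-move s0 → s3; add s3.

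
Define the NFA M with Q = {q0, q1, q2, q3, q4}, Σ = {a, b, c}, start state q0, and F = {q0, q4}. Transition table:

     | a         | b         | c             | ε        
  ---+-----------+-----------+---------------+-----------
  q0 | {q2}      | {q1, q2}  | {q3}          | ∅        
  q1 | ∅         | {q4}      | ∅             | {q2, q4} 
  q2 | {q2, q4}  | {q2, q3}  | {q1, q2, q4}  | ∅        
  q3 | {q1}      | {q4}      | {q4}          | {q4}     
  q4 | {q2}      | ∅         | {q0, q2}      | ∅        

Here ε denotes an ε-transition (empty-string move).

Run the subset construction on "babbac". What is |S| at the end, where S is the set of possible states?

Start in {q0}.
Read 'b': q0→{q1, q2}; union {q1, q2}; ε-closure = {q1, q2, q4}.
Read 'a': q1→∅, q2→{q2, q4}, q4→{q2}; now {q2, q4}.
Read 'b': q2→{q2, q3}, q4→∅; union {q2, q3}; ε-closure = {q2, q3, q4}.
Read 'b': q2→{q2, q3}, q3→{q4}, q4→∅; now {q2, q3, q4}.
Read 'a': q2→{q2, q4}, q3→{q1}, q4→{q2}; now {q1, q2, q4}.
Read 'c': q1→∅, q2→{q1, q2, q4}, q4→{q0, q2}; now {q0, q1, q2, q4}.
That set has 4 states.

4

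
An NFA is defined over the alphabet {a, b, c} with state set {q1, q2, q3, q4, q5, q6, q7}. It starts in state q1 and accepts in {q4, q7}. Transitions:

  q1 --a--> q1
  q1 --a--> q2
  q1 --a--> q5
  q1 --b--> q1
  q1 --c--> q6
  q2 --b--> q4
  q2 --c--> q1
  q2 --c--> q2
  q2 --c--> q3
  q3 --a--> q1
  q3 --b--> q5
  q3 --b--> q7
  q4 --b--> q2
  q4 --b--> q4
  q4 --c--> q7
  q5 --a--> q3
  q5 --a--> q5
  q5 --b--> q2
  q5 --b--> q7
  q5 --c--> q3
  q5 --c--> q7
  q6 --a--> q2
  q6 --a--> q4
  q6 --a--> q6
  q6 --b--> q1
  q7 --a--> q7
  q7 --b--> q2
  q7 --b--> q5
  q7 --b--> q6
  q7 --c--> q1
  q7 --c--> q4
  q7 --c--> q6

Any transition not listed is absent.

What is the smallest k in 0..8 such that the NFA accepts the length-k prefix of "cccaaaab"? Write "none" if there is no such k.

none

Start in {q1}.
Read 'c': {q1} → {q6}.
Read 'c': {q6} → ∅.
The set is empty and remains empty for the remaining 6 symbols.
No reachable set along the way intersects F.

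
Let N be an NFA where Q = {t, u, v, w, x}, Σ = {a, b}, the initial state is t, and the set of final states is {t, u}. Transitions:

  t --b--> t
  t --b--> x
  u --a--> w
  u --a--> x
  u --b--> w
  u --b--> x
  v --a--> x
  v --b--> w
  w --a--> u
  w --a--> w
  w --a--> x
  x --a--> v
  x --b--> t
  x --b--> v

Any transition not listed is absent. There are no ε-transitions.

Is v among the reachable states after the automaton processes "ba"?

Yes

Start in {t}.
Read 'b': t→{t, x}; now {t, x}.
Read 'a': t→∅, x→{v}; now {v}.
State v is in {v}.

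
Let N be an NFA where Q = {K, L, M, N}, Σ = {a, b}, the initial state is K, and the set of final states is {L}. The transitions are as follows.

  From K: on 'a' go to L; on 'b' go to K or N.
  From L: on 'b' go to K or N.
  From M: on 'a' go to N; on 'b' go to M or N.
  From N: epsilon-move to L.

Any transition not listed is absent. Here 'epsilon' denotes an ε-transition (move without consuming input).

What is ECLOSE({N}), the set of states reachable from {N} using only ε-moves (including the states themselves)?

Begin with {N}.
ε-move N → L; add L.

{L, N}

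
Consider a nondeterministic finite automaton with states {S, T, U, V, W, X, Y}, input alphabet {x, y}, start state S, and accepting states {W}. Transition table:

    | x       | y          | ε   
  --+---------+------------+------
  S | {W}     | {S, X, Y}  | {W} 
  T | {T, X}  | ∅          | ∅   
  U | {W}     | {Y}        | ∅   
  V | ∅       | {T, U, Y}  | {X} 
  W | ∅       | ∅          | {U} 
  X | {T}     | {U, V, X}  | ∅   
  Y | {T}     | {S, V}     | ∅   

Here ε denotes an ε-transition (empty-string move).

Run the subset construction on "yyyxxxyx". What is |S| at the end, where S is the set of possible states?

Start: ε-closure({S}) = {S, U, W}.
Read 'y': S→{S, X, Y}, U→{Y}, W→∅; union {S, X, Y}; ε-closure = {S, U, W, X, Y}.
Read 'y': S→{S, X, Y}, U→{Y}, W→∅, X→{U, V, X}, Y→{S, V}; union {S, U, V, X, Y}; ε-closure = {S, U, V, W, X, Y}.
Read 'y': S→{S, X, Y}, U→{Y}, V→{T, U, Y}, W→∅, X→{U, V, X}, Y→{S, V}; union {S, T, U, V, X, Y}; ε-closure = {S, T, U, V, W, X, Y}.
Read 'x': S→{W}, T→{T, X}, U→{W}, V→∅, W→∅, X→{T}, Y→{T}; union {T, W, X}; ε-closure = {T, U, W, X}.
Read 'x': T→{T, X}, U→{W}, W→∅, X→{T}; union {T, W, X}; ε-closure = {T, U, W, X}.
Read 'x': T→{T, X}, U→{W}, W→∅, X→{T}; union {T, W, X}; ε-closure = {T, U, W, X}.
Read 'y': T→∅, U→{Y}, W→∅, X→{U, V, X}; now {U, V, X, Y}.
Read 'x': U→{W}, V→∅, X→{T}, Y→{T}; union {T, W}; ε-closure = {T, U, W}.
That set has 3 states.

3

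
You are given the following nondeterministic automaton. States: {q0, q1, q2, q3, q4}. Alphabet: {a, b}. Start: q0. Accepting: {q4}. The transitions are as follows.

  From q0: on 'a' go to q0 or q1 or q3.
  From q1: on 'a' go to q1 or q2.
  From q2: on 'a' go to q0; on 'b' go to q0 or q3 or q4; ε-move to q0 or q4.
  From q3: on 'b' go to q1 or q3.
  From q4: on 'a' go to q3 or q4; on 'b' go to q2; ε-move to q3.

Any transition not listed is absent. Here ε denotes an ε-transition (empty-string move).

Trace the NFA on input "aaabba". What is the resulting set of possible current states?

Start in {q0}.
Read 'a': {q0} → {q0, q1, q3}.
Read 'a': {q0, q1, q3} → {q0, q1, q2, q3, q4}.
Read 'a': {q0, q1, q2, q3, q4} → {q0, q1, q2, q3, q4}.
Read 'b': {q0, q1, q2, q3, q4} → {q0, q1, q2, q3, q4}.
Read 'b': {q0, q1, q2, q3, q4} → {q0, q1, q2, q3, q4}.
Read 'a': {q0, q1, q2, q3, q4} → {q0, q1, q2, q3, q4}.

{q0, q1, q2, q3, q4}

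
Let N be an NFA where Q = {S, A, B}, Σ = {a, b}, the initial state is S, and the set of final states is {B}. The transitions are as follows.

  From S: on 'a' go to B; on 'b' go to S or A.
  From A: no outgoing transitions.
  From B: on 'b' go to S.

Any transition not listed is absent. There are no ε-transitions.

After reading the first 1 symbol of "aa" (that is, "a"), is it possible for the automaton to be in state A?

No

Start in {S}.
Read 'a': {S} → {B}.
State A is not in {B}.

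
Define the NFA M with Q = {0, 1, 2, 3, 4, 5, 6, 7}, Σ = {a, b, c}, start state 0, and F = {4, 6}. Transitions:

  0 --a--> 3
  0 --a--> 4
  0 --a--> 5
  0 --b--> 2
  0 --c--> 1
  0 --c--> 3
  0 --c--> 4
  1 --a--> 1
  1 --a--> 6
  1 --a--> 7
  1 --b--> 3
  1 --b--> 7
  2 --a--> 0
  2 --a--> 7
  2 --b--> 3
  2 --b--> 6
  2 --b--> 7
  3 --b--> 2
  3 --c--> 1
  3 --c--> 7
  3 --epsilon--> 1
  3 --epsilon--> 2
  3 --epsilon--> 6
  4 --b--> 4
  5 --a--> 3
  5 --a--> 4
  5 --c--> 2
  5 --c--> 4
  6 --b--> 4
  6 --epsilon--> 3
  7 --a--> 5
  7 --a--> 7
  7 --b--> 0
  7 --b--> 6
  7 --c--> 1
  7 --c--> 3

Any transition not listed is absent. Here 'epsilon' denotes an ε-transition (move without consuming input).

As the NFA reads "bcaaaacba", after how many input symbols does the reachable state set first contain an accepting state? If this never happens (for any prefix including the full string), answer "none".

Start in {0}.
Read 'b': 0→{2}; now {2}.
Read 'c': 2→∅; now ∅.
The set is empty and remains empty for the remaining 7 symbols.
No reachable set along the way intersects F.

none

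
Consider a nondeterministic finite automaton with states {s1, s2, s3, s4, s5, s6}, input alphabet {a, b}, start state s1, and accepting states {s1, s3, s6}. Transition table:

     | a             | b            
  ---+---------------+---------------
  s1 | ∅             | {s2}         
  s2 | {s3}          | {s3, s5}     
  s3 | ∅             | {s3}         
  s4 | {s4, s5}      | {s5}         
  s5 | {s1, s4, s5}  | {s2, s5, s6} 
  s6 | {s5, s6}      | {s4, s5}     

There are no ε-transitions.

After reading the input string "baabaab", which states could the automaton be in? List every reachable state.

Start in {s1}.
Read 'b': s1→{s2}; now {s2}.
Read 'a': s2→{s3}; now {s3}.
Read 'a': s3→∅; now ∅.
The set is empty and remains empty for the remaining 4 symbols.

∅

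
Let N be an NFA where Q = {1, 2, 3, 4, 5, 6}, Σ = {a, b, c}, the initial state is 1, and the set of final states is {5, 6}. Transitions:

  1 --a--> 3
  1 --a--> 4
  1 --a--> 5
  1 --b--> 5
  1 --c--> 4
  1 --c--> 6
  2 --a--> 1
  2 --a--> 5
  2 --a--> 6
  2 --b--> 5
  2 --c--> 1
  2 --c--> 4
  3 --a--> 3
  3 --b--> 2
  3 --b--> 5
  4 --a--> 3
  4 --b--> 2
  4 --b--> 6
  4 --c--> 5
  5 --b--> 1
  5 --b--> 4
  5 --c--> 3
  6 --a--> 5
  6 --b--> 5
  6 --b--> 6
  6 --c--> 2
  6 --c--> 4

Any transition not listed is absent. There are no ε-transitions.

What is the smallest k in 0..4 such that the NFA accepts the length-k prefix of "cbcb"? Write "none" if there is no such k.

1

Start in {1}.
Read 'c': 1→{4, 6}; now {4, 6}.
None of the earlier sets intersect F, but {4, 6} does.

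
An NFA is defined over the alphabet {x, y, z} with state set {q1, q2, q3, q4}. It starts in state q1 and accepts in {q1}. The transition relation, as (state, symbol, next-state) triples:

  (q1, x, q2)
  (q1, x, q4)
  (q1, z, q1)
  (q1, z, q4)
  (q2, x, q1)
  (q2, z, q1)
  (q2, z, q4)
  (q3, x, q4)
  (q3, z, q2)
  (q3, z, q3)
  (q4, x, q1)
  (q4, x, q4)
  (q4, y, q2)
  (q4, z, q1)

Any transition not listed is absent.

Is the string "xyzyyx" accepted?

Start in {q1}.
Read 'x': q1→{q2, q4}; now {q2, q4}.
Read 'y': q2→∅, q4→{q2}; now {q2}.
Read 'z': q2→{q1, q4}; now {q1, q4}.
Read 'y': q1→∅, q4→{q2}; now {q2}.
Read 'y': q2→∅; now ∅.
The set is empty and remains empty for the remaining 1 symbol.
The final set ∅ contains no accepting state.

No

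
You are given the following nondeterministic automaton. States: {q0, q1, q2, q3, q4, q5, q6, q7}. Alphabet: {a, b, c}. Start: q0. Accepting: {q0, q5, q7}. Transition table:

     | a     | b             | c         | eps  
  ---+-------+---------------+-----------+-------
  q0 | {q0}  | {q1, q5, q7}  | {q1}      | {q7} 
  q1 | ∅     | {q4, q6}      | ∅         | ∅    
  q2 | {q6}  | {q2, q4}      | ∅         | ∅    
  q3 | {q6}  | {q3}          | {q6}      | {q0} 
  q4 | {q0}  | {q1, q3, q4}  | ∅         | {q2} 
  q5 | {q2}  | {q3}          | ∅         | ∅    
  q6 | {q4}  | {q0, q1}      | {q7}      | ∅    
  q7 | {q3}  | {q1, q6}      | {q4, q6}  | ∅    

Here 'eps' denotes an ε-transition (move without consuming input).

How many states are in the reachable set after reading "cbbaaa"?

Start: ε-closure({q0}) = {q0, q7}.
Read 'c': {q0, q7} → {q1, q2, q4, q6}.
Read 'b': {q1, q2, q4, q6} → {q0, q1, q2, q3, q4, q6, q7}.
Read 'b': {q0, q1, q2, q3, q4, q6, q7} → {q0, q1, q2, q3, q4, q5, q6, q7}.
Read 'a': {q0, q1, q2, q3, q4, q5, q6, q7} → {q0, q2, q3, q4, q6, q7}.
Read 'a': {q0, q2, q3, q4, q6, q7} → {q0, q2, q3, q4, q6, q7}.
Read 'a': {q0, q2, q3, q4, q6, q7} → {q0, q2, q3, q4, q6, q7}.
That set has 6 states.

6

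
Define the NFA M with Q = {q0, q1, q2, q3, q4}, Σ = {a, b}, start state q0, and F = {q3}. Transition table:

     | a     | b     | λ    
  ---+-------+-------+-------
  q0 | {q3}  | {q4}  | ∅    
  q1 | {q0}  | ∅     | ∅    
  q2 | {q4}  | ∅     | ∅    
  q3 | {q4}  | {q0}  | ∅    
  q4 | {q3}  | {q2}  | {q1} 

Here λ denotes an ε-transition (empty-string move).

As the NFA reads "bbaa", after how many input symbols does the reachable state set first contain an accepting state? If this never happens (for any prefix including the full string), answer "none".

4

Start in {q0}.
Read 'b': q0→{q4}; union {q4}; ε-closure = {q1, q4}.
Read 'b': q1→∅, q4→{q2}; now {q2}.
Read 'a': q2→{q4}; union {q4}; ε-closure = {q1, q4}.
Read 'a': q1→{q0}, q4→{q3}; now {q0, q3}.
None of the earlier sets intersect F, but {q0, q3} does.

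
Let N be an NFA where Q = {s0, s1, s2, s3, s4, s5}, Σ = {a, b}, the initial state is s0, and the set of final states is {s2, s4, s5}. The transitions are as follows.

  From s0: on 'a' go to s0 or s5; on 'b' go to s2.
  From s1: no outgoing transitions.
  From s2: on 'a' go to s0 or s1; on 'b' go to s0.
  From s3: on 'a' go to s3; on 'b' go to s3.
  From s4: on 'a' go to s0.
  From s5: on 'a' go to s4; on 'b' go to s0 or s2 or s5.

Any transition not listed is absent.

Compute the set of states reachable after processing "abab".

Start in {s0}.
Read 'a': {s0} → {s0, s5}.
Read 'b': {s0, s5} → {s0, s2, s5}.
Read 'a': {s0, s2, s5} → {s0, s1, s4, s5}.
Read 'b': {s0, s1, s4, s5} → {s0, s2, s5}.

{s0, s2, s5}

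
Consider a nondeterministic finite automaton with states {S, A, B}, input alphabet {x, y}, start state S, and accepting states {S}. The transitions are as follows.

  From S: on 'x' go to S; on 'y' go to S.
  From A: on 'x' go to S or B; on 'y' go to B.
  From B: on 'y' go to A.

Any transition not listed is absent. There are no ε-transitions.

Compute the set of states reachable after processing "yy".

{S}

Start in {S}.
Read 'y': S→{S}; now {S}.
Read 'y': S→{S}; now {S}.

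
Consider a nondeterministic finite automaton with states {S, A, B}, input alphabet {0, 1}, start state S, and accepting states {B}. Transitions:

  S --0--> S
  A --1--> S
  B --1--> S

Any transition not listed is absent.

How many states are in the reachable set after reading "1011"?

Start in {S}.
Read '1': S→∅; now ∅.
The set is empty and remains empty for the remaining 3 symbols.
That set has 0 states.

0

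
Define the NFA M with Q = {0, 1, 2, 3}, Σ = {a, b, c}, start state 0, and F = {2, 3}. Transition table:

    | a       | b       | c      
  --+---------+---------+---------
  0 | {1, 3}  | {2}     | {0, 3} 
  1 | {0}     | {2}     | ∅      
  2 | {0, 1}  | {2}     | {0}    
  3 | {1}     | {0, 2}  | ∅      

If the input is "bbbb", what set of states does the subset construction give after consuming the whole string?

Start in {0}.
Read 'b': {0} → {2}.
Read 'b': {2} → {2}.
Read 'b': {2} → {2}.
Read 'b': {2} → {2}.

{2}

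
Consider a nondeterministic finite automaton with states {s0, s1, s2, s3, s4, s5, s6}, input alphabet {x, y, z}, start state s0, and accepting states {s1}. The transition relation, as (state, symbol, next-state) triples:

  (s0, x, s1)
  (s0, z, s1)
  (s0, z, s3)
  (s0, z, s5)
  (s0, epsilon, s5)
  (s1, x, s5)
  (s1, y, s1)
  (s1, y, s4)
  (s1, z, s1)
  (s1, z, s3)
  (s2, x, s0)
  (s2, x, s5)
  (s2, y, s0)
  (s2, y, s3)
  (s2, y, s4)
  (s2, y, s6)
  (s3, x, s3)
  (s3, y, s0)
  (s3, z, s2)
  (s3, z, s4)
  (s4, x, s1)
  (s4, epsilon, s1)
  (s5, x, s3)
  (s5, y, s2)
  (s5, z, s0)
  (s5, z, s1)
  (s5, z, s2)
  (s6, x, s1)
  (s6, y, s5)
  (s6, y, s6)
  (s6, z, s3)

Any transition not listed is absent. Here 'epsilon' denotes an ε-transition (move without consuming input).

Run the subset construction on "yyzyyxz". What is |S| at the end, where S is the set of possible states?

6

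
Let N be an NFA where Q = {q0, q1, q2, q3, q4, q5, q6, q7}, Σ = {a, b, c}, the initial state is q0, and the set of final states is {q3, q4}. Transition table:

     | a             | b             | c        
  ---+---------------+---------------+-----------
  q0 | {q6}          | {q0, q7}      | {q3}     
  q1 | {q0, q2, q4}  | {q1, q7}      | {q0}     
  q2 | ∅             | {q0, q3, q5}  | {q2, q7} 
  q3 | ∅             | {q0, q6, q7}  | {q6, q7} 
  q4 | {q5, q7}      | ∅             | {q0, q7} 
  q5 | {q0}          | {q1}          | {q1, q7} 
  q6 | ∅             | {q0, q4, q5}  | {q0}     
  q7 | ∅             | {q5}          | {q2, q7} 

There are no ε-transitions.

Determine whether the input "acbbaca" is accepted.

No

Start in {q0}.
Read 'a': {q0} → {q6}.
Read 'c': {q6} → {q0}.
Read 'b': {q0} → {q0, q7}.
Read 'b': {q0, q7} → {q0, q5, q7}.
Read 'a': {q0, q5, q7} → {q0, q6}.
Read 'c': {q0, q6} → {q0, q3}.
Read 'a': {q0, q3} → {q6}.
The final set {q6} contains no accepting state.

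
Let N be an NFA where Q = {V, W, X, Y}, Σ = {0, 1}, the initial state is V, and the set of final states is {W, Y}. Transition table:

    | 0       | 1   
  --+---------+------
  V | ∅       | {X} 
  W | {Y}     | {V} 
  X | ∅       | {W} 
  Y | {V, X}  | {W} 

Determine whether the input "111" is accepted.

No

Start in {V}.
Read '1': {V} → {X}.
Read '1': {X} → {W}.
Read '1': {W} → {V}.
The final set {V} contains no accepting state.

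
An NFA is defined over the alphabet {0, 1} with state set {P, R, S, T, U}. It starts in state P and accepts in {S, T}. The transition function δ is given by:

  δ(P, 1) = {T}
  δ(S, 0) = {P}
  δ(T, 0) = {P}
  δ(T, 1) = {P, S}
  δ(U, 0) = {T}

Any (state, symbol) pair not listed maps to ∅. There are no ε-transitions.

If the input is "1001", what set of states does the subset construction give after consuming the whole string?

∅

Start in {P}.
Read '1': {P} → {T}.
Read '0': {T} → {P}.
Read '0': {P} → ∅.
The set is empty and remains empty for the remaining 1 symbol.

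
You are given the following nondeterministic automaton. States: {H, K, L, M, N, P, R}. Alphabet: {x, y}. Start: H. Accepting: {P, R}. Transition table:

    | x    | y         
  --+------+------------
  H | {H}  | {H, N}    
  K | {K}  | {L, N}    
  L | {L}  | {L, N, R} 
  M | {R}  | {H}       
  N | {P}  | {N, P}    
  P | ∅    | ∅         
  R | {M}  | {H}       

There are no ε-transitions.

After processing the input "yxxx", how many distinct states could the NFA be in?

Start in {H}.
Read 'y': H→{H, N}; now {H, N}.
Read 'x': H→{H}, N→{P}; now {H, P}.
Read 'x': H→{H}, P→∅; now {H}.
Read 'x': H→{H}; now {H}.
That set has 1 state.

1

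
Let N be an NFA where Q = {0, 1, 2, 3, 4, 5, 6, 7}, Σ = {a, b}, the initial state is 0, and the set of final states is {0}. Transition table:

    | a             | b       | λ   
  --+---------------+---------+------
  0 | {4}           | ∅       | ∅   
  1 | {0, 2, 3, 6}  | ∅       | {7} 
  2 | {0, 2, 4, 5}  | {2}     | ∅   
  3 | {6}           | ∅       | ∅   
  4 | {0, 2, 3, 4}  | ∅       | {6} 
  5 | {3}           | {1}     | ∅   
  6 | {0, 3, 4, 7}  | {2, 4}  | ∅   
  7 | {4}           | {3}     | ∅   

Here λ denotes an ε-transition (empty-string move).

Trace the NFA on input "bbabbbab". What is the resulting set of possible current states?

Start in {0}.
Read 'b': 0→∅; now ∅.
The set is empty and remains empty for the remaining 7 symbols.

∅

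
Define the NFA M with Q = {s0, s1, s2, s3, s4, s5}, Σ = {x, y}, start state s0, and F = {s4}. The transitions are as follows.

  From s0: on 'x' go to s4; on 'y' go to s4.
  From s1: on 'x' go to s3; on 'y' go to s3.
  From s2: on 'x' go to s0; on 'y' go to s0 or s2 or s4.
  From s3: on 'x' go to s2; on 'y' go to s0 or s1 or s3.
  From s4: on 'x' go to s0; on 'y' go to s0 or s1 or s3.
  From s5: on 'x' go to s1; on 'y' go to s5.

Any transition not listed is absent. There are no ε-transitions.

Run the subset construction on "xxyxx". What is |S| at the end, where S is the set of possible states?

1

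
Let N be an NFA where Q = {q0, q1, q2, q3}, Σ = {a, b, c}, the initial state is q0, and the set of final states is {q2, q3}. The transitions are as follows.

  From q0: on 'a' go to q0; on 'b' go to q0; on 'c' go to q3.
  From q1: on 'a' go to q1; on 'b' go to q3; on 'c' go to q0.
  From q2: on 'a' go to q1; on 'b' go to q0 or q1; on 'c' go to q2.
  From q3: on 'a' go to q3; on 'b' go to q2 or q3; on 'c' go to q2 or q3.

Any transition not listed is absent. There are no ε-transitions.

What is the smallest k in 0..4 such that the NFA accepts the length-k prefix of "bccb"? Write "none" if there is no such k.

2

Start in {q0}.
Read 'b': {q0} → {q0}.
Read 'c': {q0} → {q3}.
None of the earlier sets intersect F, but {q3} does.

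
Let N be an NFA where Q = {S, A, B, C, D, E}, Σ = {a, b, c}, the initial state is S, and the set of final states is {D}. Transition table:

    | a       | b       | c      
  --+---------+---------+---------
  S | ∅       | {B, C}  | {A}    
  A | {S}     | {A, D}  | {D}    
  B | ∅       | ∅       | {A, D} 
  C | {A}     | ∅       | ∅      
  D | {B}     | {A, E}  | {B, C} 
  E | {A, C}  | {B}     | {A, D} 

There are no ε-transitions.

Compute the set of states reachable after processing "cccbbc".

Start in {S}.
Read 'c': S→{A}; now {A}.
Read 'c': A→{D}; now {D}.
Read 'c': D→{B, C}; now {B, C}.
Read 'b': B→∅, C→∅; now ∅.
The set is empty and remains empty for the remaining 2 symbols.

∅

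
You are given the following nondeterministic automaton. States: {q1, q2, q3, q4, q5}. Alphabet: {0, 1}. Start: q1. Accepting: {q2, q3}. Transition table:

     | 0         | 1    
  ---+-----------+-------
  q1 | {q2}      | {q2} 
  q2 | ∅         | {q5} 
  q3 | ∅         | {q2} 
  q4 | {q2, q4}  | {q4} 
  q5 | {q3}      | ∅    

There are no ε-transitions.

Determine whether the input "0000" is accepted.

No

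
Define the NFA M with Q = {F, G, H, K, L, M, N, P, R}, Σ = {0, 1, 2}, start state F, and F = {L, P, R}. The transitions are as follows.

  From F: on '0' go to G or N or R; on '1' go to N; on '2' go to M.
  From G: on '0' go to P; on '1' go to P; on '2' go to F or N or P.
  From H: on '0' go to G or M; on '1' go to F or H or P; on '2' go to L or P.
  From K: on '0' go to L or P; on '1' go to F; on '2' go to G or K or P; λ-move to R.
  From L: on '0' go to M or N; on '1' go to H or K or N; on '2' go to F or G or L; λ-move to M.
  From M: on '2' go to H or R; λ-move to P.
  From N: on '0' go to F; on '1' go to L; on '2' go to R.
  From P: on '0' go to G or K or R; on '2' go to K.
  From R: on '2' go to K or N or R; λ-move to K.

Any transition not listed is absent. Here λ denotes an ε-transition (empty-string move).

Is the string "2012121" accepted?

Start in {F}.
Read '2': F→{M}; union {M}; ε-closure = {M, P}.
Read '0': M→∅, P→{G, K, R}; now {G, K, R}.
Read '1': G→{P}, K→{F}, R→∅; now {F, P}.
Read '2': F→{M}, P→{K}; union {K, M}; ε-closure = {K, M, P, R}.
Read '1': K→{F}, M→∅, P→∅, R→∅; now {F}.
Read '2': F→{M}; union {M}; ε-closure = {M, P}.
Read '1': M→∅, P→∅; now ∅.
The final set ∅ contains no accepting state.

No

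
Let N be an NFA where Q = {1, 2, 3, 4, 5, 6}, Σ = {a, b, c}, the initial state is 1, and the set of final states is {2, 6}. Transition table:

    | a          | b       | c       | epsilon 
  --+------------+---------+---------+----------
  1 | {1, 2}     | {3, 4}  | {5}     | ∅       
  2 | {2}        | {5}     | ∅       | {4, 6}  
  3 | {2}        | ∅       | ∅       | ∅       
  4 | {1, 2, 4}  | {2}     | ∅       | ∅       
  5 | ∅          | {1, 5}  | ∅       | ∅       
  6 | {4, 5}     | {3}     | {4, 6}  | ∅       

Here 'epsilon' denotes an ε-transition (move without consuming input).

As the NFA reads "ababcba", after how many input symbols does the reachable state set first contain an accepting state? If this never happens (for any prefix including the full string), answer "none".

1

Start in {1}.
Read 'a': 1→{1, 2}; union {1, 2}; ε-closure = {1, 2, 4, 6}.
None of the earlier sets intersect F, but {1, 2, 4, 6} does.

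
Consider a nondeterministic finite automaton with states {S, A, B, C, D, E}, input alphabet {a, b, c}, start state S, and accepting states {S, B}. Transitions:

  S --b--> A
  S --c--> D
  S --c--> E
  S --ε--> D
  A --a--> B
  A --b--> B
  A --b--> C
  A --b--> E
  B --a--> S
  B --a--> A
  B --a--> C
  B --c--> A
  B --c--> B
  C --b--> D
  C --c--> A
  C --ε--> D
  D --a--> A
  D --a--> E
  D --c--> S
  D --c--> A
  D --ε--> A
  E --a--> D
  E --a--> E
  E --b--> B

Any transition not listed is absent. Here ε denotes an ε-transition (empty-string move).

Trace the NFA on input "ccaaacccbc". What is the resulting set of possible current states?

{S, A, B, D}

Start: ε-closure({S}) = {S, A, D}.
Read 'c': {S, A, D} → {S, A, D, E}.
Read 'c': {S, A, D, E} → {S, A, D, E}.
Read 'a': {S, A, D, E} → {A, B, D, E}.
Read 'a': {A, B, D, E} → {S, A, B, C, D, E}.
Read 'a': {S, A, B, C, D, E} → {S, A, B, C, D, E}.
Read 'c': {S, A, B, C, D, E} → {S, A, B, D, E}.
Read 'c': {S, A, B, D, E} → {S, A, B, D, E}.
Read 'c': {S, A, B, D, E} → {S, A, B, D, E}.
Read 'b': {S, A, B, D, E} → {A, B, C, D, E}.
Read 'c': {A, B, C, D, E} → {S, A, B, D}.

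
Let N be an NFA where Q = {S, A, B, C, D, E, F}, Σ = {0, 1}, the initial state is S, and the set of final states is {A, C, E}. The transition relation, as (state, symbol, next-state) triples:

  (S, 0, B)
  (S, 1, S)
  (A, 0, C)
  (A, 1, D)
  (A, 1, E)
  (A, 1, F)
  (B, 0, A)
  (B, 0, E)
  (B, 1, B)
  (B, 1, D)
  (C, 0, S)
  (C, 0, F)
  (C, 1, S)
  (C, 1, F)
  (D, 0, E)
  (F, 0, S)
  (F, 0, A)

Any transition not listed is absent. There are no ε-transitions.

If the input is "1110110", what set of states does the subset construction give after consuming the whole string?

{A, E}

Start in {S}.
Read '1': {S} → {S}.
Read '1': {S} → {S}.
Read '1': {S} → {S}.
Read '0': {S} → {B}.
Read '1': {B} → {B, D}.
Read '1': {B, D} → {B, D}.
Read '0': {B, D} → {A, E}.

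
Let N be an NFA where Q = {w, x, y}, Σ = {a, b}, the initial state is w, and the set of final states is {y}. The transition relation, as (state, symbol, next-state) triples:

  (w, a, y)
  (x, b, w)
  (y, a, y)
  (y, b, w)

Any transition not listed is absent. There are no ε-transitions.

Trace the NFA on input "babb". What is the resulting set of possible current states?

∅

Start in {w}.
Read 'b': w→∅; now ∅.
The set is empty and remains empty for the remaining 3 symbols.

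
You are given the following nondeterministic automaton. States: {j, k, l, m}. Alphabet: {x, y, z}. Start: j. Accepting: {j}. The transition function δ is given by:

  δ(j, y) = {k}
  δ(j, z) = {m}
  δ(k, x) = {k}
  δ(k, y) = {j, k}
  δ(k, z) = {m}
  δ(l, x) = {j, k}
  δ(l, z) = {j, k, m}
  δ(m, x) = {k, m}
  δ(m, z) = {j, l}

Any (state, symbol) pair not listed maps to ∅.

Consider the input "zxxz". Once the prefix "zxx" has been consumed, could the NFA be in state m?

Yes

Start in {j}.
Read 'z': j→{m}; now {m}.
Read 'x': m→{k, m}; now {k, m}.
Read 'x': k→{k}, m→{k, m}; now {k, m}.
State m is in {k, m}.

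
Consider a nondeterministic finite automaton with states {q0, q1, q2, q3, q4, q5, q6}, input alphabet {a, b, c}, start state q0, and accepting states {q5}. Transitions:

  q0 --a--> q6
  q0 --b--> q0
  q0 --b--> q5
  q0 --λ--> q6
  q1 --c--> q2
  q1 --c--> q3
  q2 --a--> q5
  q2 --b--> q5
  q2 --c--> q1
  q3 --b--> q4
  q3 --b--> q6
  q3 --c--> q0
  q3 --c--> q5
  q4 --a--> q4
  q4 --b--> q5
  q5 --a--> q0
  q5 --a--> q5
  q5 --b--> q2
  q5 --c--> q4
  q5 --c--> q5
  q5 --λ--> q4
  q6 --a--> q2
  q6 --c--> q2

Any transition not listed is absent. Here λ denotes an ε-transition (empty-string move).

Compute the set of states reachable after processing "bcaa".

Start: ε-closure({q0}) = {q0, q6}.
Read 'b': q0→{q0, q5}, q6→∅; union {q0, q5}; ε-closure = {q0, q4, q5, q6}.
Read 'c': q0→∅, q4→∅, q5→{q4, q5}, q6→{q2}; now {q2, q4, q5}.
Read 'a': q2→{q5}, q4→{q4}, q5→{q0, q5}; union {q0, q4, q5}; ε-closure = {q0, q4, q5, q6}.
Read 'a': q0→{q6}, q4→{q4}, q5→{q0, q5}, q6→{q2}; now {q0, q2, q4, q5, q6}.

{q0, q2, q4, q5, q6}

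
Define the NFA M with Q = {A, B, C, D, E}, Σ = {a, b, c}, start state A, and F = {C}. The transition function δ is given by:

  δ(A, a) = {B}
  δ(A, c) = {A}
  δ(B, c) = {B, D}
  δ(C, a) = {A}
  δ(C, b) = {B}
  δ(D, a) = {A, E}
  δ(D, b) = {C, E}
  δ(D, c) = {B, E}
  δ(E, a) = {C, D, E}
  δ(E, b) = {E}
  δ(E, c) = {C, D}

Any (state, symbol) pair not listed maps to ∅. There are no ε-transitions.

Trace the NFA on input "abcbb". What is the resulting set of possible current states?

∅

Start in {A}.
Read 'a': A→{B}; now {B}.
Read 'b': B→∅; now ∅.
The set is empty and remains empty for the remaining 3 symbols.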